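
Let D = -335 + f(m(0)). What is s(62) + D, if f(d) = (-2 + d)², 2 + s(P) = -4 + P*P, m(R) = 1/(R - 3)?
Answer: 31576/9 ≈ 3508.4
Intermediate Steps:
m(R) = 1/(-3 + R)
s(P) = -6 + P² (s(P) = -2 + (-4 + P*P) = -2 + (-4 + P²) = -6 + P²)
D = -2966/9 (D = -335 + (-2 + 1/(-3 + 0))² = -335 + (-2 + 1/(-3))² = -335 + (-2 - ⅓)² = -335 + (-7/3)² = -335 + 49/9 = -2966/9 ≈ -329.56)
s(62) + D = (-6 + 62²) - 2966/9 = (-6 + 3844) - 2966/9 = 3838 - 2966/9 = 31576/9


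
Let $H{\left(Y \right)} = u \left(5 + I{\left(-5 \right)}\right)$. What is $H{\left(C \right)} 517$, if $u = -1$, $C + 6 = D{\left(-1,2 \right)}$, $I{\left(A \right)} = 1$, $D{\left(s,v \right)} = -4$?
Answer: $-3102$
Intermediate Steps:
$C = -10$ ($C = -6 - 4 = -10$)
$H{\left(Y \right)} = -6$ ($H{\left(Y \right)} = - (5 + 1) = \left(-1\right) 6 = -6$)
$H{\left(C \right)} 517 = \left(-6\right) 517 = -3102$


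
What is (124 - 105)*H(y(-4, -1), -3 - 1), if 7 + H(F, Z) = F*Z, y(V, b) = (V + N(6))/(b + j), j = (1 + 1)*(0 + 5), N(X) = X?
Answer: -1349/9 ≈ -149.89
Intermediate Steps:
j = 10 (j = 2*5 = 10)
y(V, b) = (6 + V)/(10 + b) (y(V, b) = (V + 6)/(b + 10) = (6 + V)/(10 + b))
H(F, Z) = -7 + F*Z
(124 - 105)*H(y(-4, -1), -3 - 1) = (124 - 105)*(-7 + ((6 - 4)/(10 - 1))*(-3 - 1)) = 19*(-7 + (2/9)*(-4)) = 19*(-7 - 8/9) = 19*(-71/9) = -1349/9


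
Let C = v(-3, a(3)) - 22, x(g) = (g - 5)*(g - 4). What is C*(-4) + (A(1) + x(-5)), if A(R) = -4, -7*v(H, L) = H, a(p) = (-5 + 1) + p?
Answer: 1206/7 ≈ 172.29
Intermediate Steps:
a(p) = -4 + p
v(H, L) = -H/7
x(g) = (-5 + g)*(-4 + g)
C = -151/7 (C = -⅐*(-3) - 22 = 3/7 - 22 = -151/7 ≈ -21.571)
C*(-4) + (A(1) + x(-5)) = -151/7*(-4) + (-4 + (20 + (-5)² - 9*(-5))) = 604/7 + (-4 + (20 + 25 + 45)) = 604/7 + (-4 + 90) = 604/7 + 86 = 1206/7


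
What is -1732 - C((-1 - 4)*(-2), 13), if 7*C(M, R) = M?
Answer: -12134/7 ≈ -1733.4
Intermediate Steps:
C(M, R) = M/7
-1732 - C((-1 - 4)*(-2), 13) = -1732 - (-1 - 4)*(-2)/7 = -1732 - (-5*(-2))/7 = -1732 - 10/7 = -12134/7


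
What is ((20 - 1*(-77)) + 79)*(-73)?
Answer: -12848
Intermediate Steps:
((20 - 1*(-77)) + 79)*(-73) = ((20 + 77) + 79)*(-73) = (97 + 79)*(-73) = 176*(-73) = -12848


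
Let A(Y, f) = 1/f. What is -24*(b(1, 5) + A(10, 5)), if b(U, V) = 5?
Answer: -624/5 ≈ -124.80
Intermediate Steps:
-24*(b(1, 5) + A(10, 5)) = -24*(5 + 1/5) = -24*26/5 = -624/5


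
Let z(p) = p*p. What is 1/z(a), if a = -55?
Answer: 1/3025 ≈ 0.00033058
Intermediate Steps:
z(p) = p²
1/z(a) = 1/((-55)²) = 1/3025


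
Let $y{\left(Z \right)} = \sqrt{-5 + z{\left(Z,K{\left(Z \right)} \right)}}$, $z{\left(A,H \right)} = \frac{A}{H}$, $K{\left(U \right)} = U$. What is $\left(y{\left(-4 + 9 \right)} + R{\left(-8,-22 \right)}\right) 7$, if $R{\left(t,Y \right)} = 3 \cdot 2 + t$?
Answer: $-14 + 14 i \approx -14.0 + 14.0 i$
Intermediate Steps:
$R{\left(t,Y \right)} = 6 + t$
$y{\left(Z \right)} = 2 i$ ($y{\left(Z \right)} = \sqrt{-5 + \frac{Z}{Z}} = \sqrt{-5 + 1} = \sqrt{-4} = 2 i$)
$\left(y{\left(-4 + 9 \right)} + R{\left(-8,-22 \right)}\right) 7 = \left(2 i + \left(6 - 8\right)\right) 7 = \left(2 i - 2\right) 7 = \left(-2 + 2 i\right) 7 = -14 + 14 i$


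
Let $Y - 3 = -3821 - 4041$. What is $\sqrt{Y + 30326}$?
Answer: $\sqrt{22467} \approx 149.89$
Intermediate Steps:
$Y = -7859$ ($Y = 3 - 7862 = -7859$)
$\sqrt{Y + 30326} = \sqrt{-7859 + 30326} = \sqrt{22467}$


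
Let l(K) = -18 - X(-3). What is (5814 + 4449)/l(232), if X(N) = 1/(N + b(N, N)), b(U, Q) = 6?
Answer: -2799/5 ≈ -559.80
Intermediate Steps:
X(N) = 1/(6 + N) (X(N) = 1/(N + 6) = 1/(6 + N))
l(K) = -55/3 (l(K) = -18 - 1/(6 - 3) = -18 - 1/3 = -18 - 1*⅓ = -18 - ⅓ = -55/3)
(5814 + 4449)/l(232) = (5814 + 4449)/(-55/3) = 10263*(-3/55) = -2799/5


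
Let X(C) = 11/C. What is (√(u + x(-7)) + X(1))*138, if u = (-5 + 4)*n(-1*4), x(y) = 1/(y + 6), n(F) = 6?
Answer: 1518 + 138*I*√7 ≈ 1518.0 + 365.11*I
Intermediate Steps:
x(y) = 1/(6 + y)
u = -6 (u = (-5 + 4)*6 = -1*6 = -6)
(√(u + x(-7)) + X(1))*138 = (√(-6 + 1/(6 - 7)) + 11/1)*138 = (√(-6 + 1/(-1)) + 11*1)*138 = (√(-6 - 1) + 11)*138 = (√(-7) + 11)*138 = (I*√7 + 11)*138 = (11 + I*√7)*138 = 1518 + 138*I*√7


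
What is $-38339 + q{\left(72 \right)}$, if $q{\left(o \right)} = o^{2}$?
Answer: $-33155$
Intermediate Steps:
$-38339 + q{\left(72 \right)} = -38339 + 72^{2} = -38339 + 5184 = -33155$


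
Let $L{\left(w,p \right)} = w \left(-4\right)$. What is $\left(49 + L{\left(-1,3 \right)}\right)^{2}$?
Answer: $2809$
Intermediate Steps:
$L{\left(w,p \right)} = - 4 w$
$\left(49 + L{\left(-1,3 \right)}\right)^{2} = \left(49 - -4\right)^{2} = \left(49 + 4\right)^{2} = 53^{2} = 2809$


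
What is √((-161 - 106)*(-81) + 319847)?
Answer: √341474 ≈ 584.36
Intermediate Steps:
√((-161 - 106)*(-81) + 319847) = √(-267*(-81) + 319847) = √(21627 + 319847) = √341474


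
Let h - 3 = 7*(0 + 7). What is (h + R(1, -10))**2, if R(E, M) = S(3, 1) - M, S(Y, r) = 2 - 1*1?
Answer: 3969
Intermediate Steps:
h = 52 (h = 3 + 7*(0 + 7) = 3 + 7*7 = 3 + 49 = 52)
S(Y, r) = 1 (S(Y, r) = 2 - 1 = 1)
R(E, M) = 1 - M
(h + R(1, -10))**2 = (52 + (1 - 1*(-10)))**2 = (52 + (1 + 10))**2 = (52 + 11)**2 = 63**2 = 3969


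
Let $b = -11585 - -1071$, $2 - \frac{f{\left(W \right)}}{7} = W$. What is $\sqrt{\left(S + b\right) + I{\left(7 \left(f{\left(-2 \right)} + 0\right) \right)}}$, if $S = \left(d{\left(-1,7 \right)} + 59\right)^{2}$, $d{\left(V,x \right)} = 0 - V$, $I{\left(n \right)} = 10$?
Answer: $2 i \sqrt{1726} \approx 83.09 i$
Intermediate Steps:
$f{\left(W \right)} = 14 - 7 W$
$b = -10514$ ($b = -11585 + 1071 = -10514$)
$d{\left(V,x \right)} = - V$
$S = 3600$ ($S = \left(\left(-1\right) \left(-1\right) + 59\right)^{2} = \left(1 + 59\right)^{2} = 60^{2} = 3600$)
$\sqrt{\left(S + b\right) + I{\left(7 \left(f{\left(-2 \right)} + 0\right) \right)}} = \sqrt{\left(3600 - 10514\right) + 10} = \sqrt{-6914 + 10} = \sqrt{-6904} = 2 i \sqrt{1726}$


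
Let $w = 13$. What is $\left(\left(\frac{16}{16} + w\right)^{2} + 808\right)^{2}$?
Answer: $1008016$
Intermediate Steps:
$\left(\left(\frac{16}{16} + w\right)^{2} + 808\right)^{2} = \left(\left(\frac{16}{16} + 13\right)^{2} + 808\right)^{2} = \left(\left(16 \cdot \frac{1}{16} + 13\right)^{2} + 808\right)^{2} = \left(\left(1 + 13\right)^{2} + 808\right)^{2} = \left(14^{2} + 808\right)^{2} = \left(196 + 808\right)^{2} = 1004^{2} = 1008016$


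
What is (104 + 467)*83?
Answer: 47393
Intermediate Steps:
(104 + 467)*83 = 571*83 = 47393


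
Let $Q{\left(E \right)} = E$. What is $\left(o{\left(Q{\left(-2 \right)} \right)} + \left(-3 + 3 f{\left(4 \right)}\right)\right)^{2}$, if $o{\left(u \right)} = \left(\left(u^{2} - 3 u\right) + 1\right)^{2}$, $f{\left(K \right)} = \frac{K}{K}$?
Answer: $14641$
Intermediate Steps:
$f{\left(K \right)} = 1$
$o{\left(u \right)} = \left(1 + u^{2} - 3 u\right)^{2}$
$\left(o{\left(Q{\left(-2 \right)} \right)} + \left(-3 + 3 f{\left(4 \right)}\right)\right)^{2} = \left(\left(1 + \left(-2\right)^{2} - -6\right)^{2} + \left(-3 + 3 \cdot 1\right)\right)^{2} = \left(\left(1 + 4 + 6\right)^{2} + \left(-3 + 3\right)\right)^{2} = \left(11^{2} + 0\right)^{2} = \left(121 + 0\right)^{2} = 121^{2} = 14641$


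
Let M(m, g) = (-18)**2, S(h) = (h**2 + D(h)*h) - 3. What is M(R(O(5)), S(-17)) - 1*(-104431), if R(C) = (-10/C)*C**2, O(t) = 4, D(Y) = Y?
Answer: 104755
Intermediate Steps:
S(h) = -3 + 2*h**2 (S(h) = (h**2 + h*h) - 3 = (h**2 + h**2) - 3 = 2*h**2 - 3 = -3 + 2*h**2)
R(C) = -10*C
M(m, g) = 324
M(R(O(5)), S(-17)) - 1*(-104431) = 324 - 1*(-104431) = 324 + 104431 = 104755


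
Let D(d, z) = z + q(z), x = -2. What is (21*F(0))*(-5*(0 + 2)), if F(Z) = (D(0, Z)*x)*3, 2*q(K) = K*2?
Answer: 0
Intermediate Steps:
q(K) = K (q(K) = (K*2)/2 = (2*K)/2 = K)
D(d, z) = 2*z (D(d, z) = z + z = 2*z)
F(Z) = -12*Z (F(Z) = ((2*Z)*(-2))*3 = -4*Z*3 = -12*Z)
(21*F(0))*(-5*(0 + 2)) = (21*(-12*0))*(-5*(0 + 2)) = (21*0)*(-5*2) = 0*(-10) = 0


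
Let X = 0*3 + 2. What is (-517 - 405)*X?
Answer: -1844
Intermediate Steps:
X = 2 (X = 0 + 2 = 2)
(-517 - 405)*X = (-517 - 405)*2 = -922*2 = -1844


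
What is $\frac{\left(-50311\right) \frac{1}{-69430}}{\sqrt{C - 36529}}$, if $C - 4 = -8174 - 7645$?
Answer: $- \frac{50311 i \sqrt{1454}}{605707320} \approx - 0.0031672 i$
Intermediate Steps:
$C = -15815$ ($C = 4 - 15819 = -15815$)
$\frac{\left(-50311\right) \frac{1}{-69430}}{\sqrt{C - 36529}} = \frac{\left(-50311\right) \frac{1}{-69430}}{\sqrt{-15815 - 36529}} = \frac{\left(-50311\right) \left(- \frac{1}{69430}\right)}{\sqrt{-52344}} = \frac{50311}{69430 \cdot 6 i \sqrt{1454}} = \frac{50311 \left(- \frac{i \sqrt{1454}}{8724}\right)}{69430} = - \frac{50311 i \sqrt{1454}}{605707320}$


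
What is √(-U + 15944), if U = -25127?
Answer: √41071 ≈ 202.66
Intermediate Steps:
√(-U + 15944) = √(-1*(-25127) + 15944) = √(25127 + 15944) = √41071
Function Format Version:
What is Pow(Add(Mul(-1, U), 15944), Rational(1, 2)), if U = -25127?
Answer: Pow(41071, Rational(1, 2)) ≈ 202.66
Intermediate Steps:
Pow(Add(Mul(-1, U), 15944), Rational(1, 2)) = Pow(Add(Mul(-1, -25127), 15944), Rational(1, 2)) = Pow(Add(25127, 15944), Rational(1, 2)) = Pow(41071, Rational(1, 2))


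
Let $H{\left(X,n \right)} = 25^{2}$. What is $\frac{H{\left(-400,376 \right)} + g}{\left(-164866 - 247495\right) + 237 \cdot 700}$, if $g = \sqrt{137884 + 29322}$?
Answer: $- \frac{625}{246461} - \frac{\sqrt{167206}}{246461} \approx -0.004195$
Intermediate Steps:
$g = \sqrt{167206} \approx 408.91$
$H{\left(X,n \right)} = 625$
$\frac{H{\left(-400,376 \right)} + g}{\left(-164866 - 247495\right) + 237 \cdot 700} = \frac{625 + \sqrt{167206}}{\left(-164866 - 247495\right) + 237 \cdot 700} = \frac{625 + \sqrt{167206}}{-412361 + 165900} = \frac{625 + \sqrt{167206}}{-246461} = \left(625 + \sqrt{167206}\right) \left(- \frac{1}{246461}\right) = - \frac{625}{246461} - \frac{\sqrt{167206}}{246461}$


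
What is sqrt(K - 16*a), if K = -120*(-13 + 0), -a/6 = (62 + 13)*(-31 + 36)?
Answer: 2*sqrt(9390) ≈ 193.80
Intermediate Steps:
a = -2250 (a = -6*(62 + 13)*(-31 + 36) = -450*5 = -6*375 = -2250)
K = 1560 (K = -120*(-13) = 1560)
sqrt(K - 16*a) = sqrt(1560 - 16*(-2250)) = sqrt(1560 + 36000) = sqrt(37560) = 2*sqrt(9390)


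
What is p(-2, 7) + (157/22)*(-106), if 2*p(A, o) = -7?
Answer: -16719/22 ≈ -759.95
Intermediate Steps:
p(A, o) = -7/2 (p(A, o) = (½)*(-7) = -7/2)
p(-2, 7) + (157/22)*(-106) = -7/2 + (157/22)*(-106) = -7/2 - 8321/11 = -16719/22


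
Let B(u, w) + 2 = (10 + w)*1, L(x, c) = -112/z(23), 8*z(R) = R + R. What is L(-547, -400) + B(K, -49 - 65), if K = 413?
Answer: -2886/23 ≈ -125.48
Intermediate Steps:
z(R) = R/4 (z(R) = (R + R)/8 = (2*R)/8 = R/4)
L(x, c) = -448/23 (L(x, c) = -112/((¼)*23) = -112/23/4 = -112*4/23 = -448/23)
B(u, w) = 8 + w (B(u, w) = -2 + (10 + w)*1 = -2 + (10 + w) = 8 + w)
L(-547, -400) + B(K, -49 - 65) = -448/23 + (8 + (-49 - 65)) = -448/23 + (8 - 114) = -448/23 - 106 = -2886/23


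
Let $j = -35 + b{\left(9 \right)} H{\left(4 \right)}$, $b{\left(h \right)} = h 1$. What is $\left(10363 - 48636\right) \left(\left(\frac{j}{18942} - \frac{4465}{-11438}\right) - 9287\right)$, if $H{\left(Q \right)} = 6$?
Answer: $\frac{144748456338425}{407253} \approx 3.5543 \cdot 10^{8}$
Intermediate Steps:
$b{\left(h \right)} = h$
$j = 19$ ($j = -35 + 9 \cdot 6 = -35 + 54 = 19$)
$\left(10363 - 48636\right) \left(\left(\frac{j}{18942} - \frac{4465}{-11438}\right) - 9287\right) = \left(10363 - 48636\right) \left(\left(\frac{19}{18942} - \frac{4465}{-11438}\right) - 9287\right) = - 38273 \left(\left(19 \cdot \frac{1}{18942} - - \frac{235}{602}\right) - 9287\right) = - 38273 \left(\left(\frac{19}{18942} + \frac{235}{602}\right) - 9287\right) = - 38273 \left(\frac{159386}{407253} - 9287\right) = \left(-38273\right) \left(- \frac{3781999225}{407253}\right) = \frac{144748456338425}{407253}$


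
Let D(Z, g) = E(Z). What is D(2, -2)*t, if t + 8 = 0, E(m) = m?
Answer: -16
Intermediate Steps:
D(Z, g) = Z
t = -8 (t = -8 + 0 = -8)
D(2, -2)*t = 2*(-8) = -16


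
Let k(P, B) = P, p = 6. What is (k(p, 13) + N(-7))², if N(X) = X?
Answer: 1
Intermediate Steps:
(k(p, 13) + N(-7))² = (6 - 7)² = (-1)² = 1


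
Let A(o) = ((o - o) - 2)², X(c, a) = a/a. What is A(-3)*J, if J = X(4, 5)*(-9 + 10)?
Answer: 4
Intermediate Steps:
X(c, a) = 1
A(o) = 4 (A(o) = (0 - 2)² = (-2)² = 4)
J = 1 (J = 1*(-9 + 10) = 1*1 = 1)
A(-3)*J = 4*1 = 4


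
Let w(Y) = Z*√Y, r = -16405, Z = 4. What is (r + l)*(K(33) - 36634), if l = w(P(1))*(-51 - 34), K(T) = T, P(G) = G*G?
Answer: 612883745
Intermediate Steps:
P(G) = G²
w(Y) = 4*√Y
l = -340 (l = (4*√(1²))*(-51 - 34) = (4*√1)*(-85) = (4*1)*(-85) = 4*(-85) = -340)
(r + l)*(K(33) - 36634) = (-16405 - 340)*(33 - 36634) = -16745*(-36601) = 612883745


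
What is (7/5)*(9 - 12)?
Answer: -21/5 ≈ -4.2000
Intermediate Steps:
(7/5)*(9 - 12) = (7*(⅕))*(-3) = (7/5)*(-3) = -21/5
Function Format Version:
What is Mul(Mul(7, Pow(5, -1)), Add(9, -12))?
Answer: Rational(-21, 5) ≈ -4.2000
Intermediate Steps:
Mul(Mul(7, Pow(5, -1)), Add(9, -12)) = Mul(Mul(7, Rational(1, 5)), -3) = Mul(Rational(7, 5), -3) = Rational(-21, 5)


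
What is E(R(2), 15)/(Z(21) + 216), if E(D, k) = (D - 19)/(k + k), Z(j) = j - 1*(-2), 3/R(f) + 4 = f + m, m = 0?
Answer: -41/14340 ≈ -0.0028591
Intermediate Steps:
R(f) = 3/(-4 + f) (R(f) = 3/(-4 + (f + 0)) = 3/(-4 + f))
Z(j) = 2 + j (Z(j) = j + 2 = 2 + j)
E(D, k) = (-19 + D)/(2*k) (E(D, k) = (-19 + D)/((2*k)) = (-19 + D)*(1/(2*k)) = (-19 + D)/(2*k))
E(R(2), 15)/(Z(21) + 216) = ((½)*(-19 + 3/(-4 + 2))/15)/((2 + 21) + 216) = ((½)*(1/15)*(-19 + 3/(-2)))/(23 + 216) = ((½)*(1/15)*(-19 + 3*(-½)))/239 = ((½)*(1/15)*(-19 - 3/2))*(1/239) = ((½)*(1/15)*(-41/2))*(1/239) = -41/60*1/239 = -41/14340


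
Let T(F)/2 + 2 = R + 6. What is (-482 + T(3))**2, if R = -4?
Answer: 232324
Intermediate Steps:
T(F) = 0 (T(F) = -4 + 2*(-4 + 6) = -4 + 2*2 = -4 + 4 = 0)
(-482 + T(3))**2 = (-482 + 0)**2 = (-482)**2 = 232324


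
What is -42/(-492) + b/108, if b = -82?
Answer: -746/1107 ≈ -0.67389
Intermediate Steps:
-42/(-492) + b/108 = -42/(-492) - 82/108 = -42*(-1/492) - 82*1/108 = 7/82 - 41/54 = -746/1107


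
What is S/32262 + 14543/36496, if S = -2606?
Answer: 187038845/588716976 ≈ 0.31771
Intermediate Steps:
S/32262 + 14543/36496 = -2606/32262 + 14543/36496 = -2606*1/32262 + 14543*(1/36496) = -1303/16131 + 14543/36496 = 187038845/588716976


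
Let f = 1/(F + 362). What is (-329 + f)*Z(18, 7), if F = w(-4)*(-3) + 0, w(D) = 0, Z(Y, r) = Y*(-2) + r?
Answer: 3453813/362 ≈ 9540.9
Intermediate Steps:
Z(Y, r) = r - 2*Y (Z(Y, r) = -2*Y + r = r - 2*Y)
F = 0 (F = 0*(-3) + 0 = 0 + 0 = 0)
f = 1/362 (f = 1/(0 + 362) = 1/362 ≈ 0.0027624)
(-329 + f)*Z(18, 7) = (-329 + 1/362)*(7 - 2*18) = -119097*(7 - 36)/362 = -119097/362*(-29) = 3453813/362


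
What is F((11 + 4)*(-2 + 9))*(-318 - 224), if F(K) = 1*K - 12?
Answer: -50406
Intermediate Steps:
F(K) = -12 + K (F(K) = K - 12 = -12 + K)
F((11 + 4)*(-2 + 9))*(-318 - 224) = (-12 + (11 + 4)*(-2 + 9))*(-318 - 224) = (-12 + 15*7)*(-542) = (-12 + 105)*(-542) = 93*(-542) = -50406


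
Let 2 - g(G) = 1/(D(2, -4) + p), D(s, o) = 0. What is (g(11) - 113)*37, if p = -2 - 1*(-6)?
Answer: -16465/4 ≈ -4116.3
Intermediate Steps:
p = 4 (p = -2 + 6 = 4)
g(G) = 7/4 (g(G) = 2 - 1/(0 + 4) = 2 - 1/4 = 2 - 1*¼ = 2 - ¼ = 7/4)
(g(11) - 113)*37 = (7/4 - 113)*37 = -445/4*37 = -16465/4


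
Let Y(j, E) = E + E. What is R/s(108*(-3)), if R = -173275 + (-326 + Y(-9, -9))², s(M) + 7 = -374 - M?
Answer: 18313/19 ≈ 963.84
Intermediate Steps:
Y(j, E) = 2*E
s(M) = -381 - M (s(M) = -7 + (-374 - M) = -381 - M)
R = -54939 (R = -173275 + (-326 + 2*(-9))² = -173275 + (-326 - 18)² = -173275 + (-344)² = -173275 + 118336 = -54939)
R/s(108*(-3)) = -54939/(-381 - 108*(-3)) = -54939/(-381 - 1*(-324)) = -54939/(-381 + 324) = -54939/(-57) = -54939*(-1/57) = 18313/19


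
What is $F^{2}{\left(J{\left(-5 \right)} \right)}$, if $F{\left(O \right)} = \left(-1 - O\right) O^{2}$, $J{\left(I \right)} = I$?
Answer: $10000$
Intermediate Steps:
$F{\left(O \right)} = O^{2} \left(-1 - O\right)$
$F^{2}{\left(J{\left(-5 \right)} \right)} = \left(\left(-5\right)^{2} \left(-1 - -5\right)\right)^{2} = \left(25 \left(-1 + 5\right)\right)^{2} = \left(25 \cdot 4\right)^{2} = 100^{2} = 10000$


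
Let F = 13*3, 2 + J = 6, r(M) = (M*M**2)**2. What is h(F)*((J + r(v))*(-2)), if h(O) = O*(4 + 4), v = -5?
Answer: -9752496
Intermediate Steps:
r(M) = M**6 (r(M) = (M**3)**2 = M**6)
J = 4 (J = -2 + 6 = 4)
F = 39
h(O) = 8*O (h(O) = O*8 = 8*O)
h(F)*((J + r(v))*(-2)) = (8*39)*((4 + (-5)**6)*(-2)) = 312*((4 + 15625)*(-2)) = 312*(15629*(-2)) = 312*(-31258) = -9752496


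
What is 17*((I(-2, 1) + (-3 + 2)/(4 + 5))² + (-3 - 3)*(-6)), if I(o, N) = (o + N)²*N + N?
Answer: 54485/81 ≈ 672.65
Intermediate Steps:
I(o, N) = N + N*(N + o)² (I(o, N) = (N + o)²*N + N = N*(N + o)² + N = N + N*(N + o)²)
17*((I(-2, 1) + (-3 + 2)/(4 + 5))² + (-3 - 3)*(-6)) = 17*((1*(1 + (1 - 2)²) + (-3 + 2)/(4 + 5))² + (-3 - 3)*(-6)) = 17*((1*(1 + (-1)²) - 1/9)² - 6*(-6)) = 17*((1*(1 + 1) - 1*⅑)² + 36) = 17*((1*2 - ⅑)² + 36) = 17*((2 - ⅑)² + 36) = 17*((17/9)² + 36) = 17*(289/81 + 36) = 17*(3205/81) = 54485/81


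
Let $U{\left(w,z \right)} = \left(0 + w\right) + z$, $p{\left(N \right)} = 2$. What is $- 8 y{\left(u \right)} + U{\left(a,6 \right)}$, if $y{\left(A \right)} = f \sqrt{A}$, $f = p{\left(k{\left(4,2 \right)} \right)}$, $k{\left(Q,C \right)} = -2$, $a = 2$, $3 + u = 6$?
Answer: $8 - 16 \sqrt{3} \approx -19.713$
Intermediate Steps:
$u = 3$ ($u = -3 + 6 = 3$)
$f = 2$
$y{\left(A \right)} = 2 \sqrt{A}$
$U{\left(w,z \right)} = w + z$
$- 8 y{\left(u \right)} + U{\left(a,6 \right)} = - 8 \cdot 2 \sqrt{3} + \left(2 + 6\right) = - 16 \sqrt{3} + 8 = 8 - 16 \sqrt{3}$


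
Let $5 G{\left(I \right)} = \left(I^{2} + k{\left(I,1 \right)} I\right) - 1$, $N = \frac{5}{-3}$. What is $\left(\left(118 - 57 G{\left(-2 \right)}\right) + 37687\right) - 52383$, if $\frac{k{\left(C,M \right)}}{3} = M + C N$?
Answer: $- \frac{71579}{5} \approx -14316.0$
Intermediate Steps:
$N = - \frac{5}{3}$ ($N = 5 \left(- \frac{1}{3}\right) = - \frac{5}{3} \approx -1.6667$)
$k{\left(C,M \right)} = - 5 C + 3 M$ ($k{\left(C,M \right)} = 3 \left(M + C \left(- \frac{5}{3}\right)\right) = 3 \left(M - \frac{5 C}{3}\right) = - 5 C + 3 M$)
$G{\left(I \right)} = - \frac{1}{5} + \frac{I^{2}}{5} + \frac{I \left(3 - 5 I\right)}{5}$ ($G{\left(I \right)} = \frac{\left(I^{2} + \left(- 5 I + 3 \cdot 1\right) I\right) - 1}{5} = \frac{\left(I^{2} + \left(- 5 I + 3\right) I\right) - 1}{5} = \frac{\left(I^{2} + \left(3 - 5 I\right) I\right) - 1}{5} = \frac{\left(I^{2} + I \left(3 - 5 I\right)\right) - 1}{5} = \frac{-1 + I^{2} + I \left(3 - 5 I\right)}{5} = - \frac{1}{5} + \frac{I^{2}}{5} + \frac{I \left(3 - 5 I\right)}{5}$)
$\left(\left(118 - 57 G{\left(-2 \right)}\right) + 37687\right) - 52383 = \left(\left(118 - 57 \left(- \frac{1}{5} - \frac{4 \left(-2\right)^{2}}{5} + \frac{3}{5} \left(-2\right)\right)\right) + 37687\right) - 52383 = \left(\left(118 - 57 \left(- \frac{1}{5} - \frac{16}{5} - \frac{6}{5}\right)\right) + 37687\right) - 52383 = \left(\left(118 - - \frac{1311}{5}\right) + 37687\right) - 52383 = \left(\left(118 + \frac{1311}{5}\right) + 37687\right) - 52383 = \left(\frac{1901}{5} + 37687\right) - 52383 = \frac{190336}{5} - 52383 = - \frac{71579}{5}$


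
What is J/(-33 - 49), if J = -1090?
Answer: 545/41 ≈ 13.293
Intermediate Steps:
J/(-33 - 49) = -1090/(-33 - 49) = -1090/(-82) = -1090*(-1/82) = 545/41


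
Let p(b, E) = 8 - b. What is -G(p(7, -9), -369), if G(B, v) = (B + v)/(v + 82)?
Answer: -368/287 ≈ -1.2822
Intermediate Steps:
G(B, v) = (B + v)/(82 + v)
-G(p(7, -9), -369) = -((8 - 1*7) - 369)/(82 - 369) = -((8 - 7) - 369)/(-287) = -(-1)*(1 - 369)/287 = -(-1)*(-368)/287 = -1*368/287 = -368/287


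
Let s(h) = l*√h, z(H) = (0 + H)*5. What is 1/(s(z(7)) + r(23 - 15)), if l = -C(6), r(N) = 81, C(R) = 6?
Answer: 9/589 + 2*√35/1767 ≈ 0.021976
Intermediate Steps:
z(H) = 5*H (z(H) = H*5 = 5*H)
l = -6 (l = -1*6 = -6)
s(h) = -6*√h
1/(s(z(7)) + r(23 - 15)) = 1/(-6*√35 + 81) = 1/(81 - 6*√35)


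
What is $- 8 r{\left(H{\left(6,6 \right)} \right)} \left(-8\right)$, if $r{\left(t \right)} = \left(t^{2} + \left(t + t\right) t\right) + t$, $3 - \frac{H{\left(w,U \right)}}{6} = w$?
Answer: $61056$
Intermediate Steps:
$H{\left(w,U \right)} = 18 - 6 w$
$r{\left(t \right)} = t + 3 t^{2}$ ($r{\left(t \right)} = \left(t^{2} + 2 t t\right) + t = \left(t^{2} + 2 t^{2}\right) + t = 3 t^{2} + t = t + 3 t^{2}$)
$- 8 r{\left(H{\left(6,6 \right)} \right)} \left(-8\right) = - 8 \left(18 - 36\right) \left(1 + 3 \left(18 - 36\right)\right) \left(-8\right) = - 8 \left(- 18 \left(1 + 3 \left(-18\right)\right)\right) \left(-8\right) = - 8 \left(- 18 \left(1 - 54\right)\right) \left(-8\right) = - 8 \left(\left(-18\right) \left(-53\right)\right) \left(-8\right) = \left(-8\right) 954 \left(-8\right) = \left(-7632\right) \left(-8\right) = 61056$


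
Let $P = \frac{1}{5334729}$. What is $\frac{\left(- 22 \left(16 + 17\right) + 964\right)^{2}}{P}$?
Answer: $302180389476$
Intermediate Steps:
$P = \frac{1}{5334729} \approx 1.8745 \cdot 10^{-7}$
$\frac{\left(- 22 \left(16 + 17\right) + 964\right)^{2}}{P} = \left(- 22 \left(16 + 17\right) + 964\right)^{2} \frac{1}{\frac{1}{5334729}} = \left(\left(-22\right) 33 + 964\right)^{2} \cdot 5334729 = \left(-726 + 964\right)^{2} \cdot 5334729 = 238^{2} \cdot 5334729 = 56644 \cdot 5334729 = 302180389476$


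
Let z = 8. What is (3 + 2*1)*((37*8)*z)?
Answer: 11840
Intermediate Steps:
(3 + 2*1)*((37*8)*z) = (3 + 2*1)*((37*8)*8) = (3 + 2)*(296*8) = 5*2368 = 11840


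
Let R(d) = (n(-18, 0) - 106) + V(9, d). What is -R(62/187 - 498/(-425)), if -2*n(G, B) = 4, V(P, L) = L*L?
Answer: 2311014716/21855625 ≈ 105.74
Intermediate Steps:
V(P, L) = L²
n(G, B) = -2 (n(G, B) = -½*4 = -2)
R(d) = -108 + d² (R(d) = (-2 - 106) + d² = -108 + d²)
-R(62/187 - 498/(-425)) = -(-108 + (62/187 - 498/(-425))²) = -(-108 + (62*(1/187) - 498*(-1/425))²) = -(-108 + (62/187 + 498/425)²) = -(-108 + (7028/4675)²) = -(-108 + 49392784/21855625) = -1*(-2311014716/21855625) = 2311014716/21855625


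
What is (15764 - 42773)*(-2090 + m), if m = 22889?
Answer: -561760191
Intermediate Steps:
(15764 - 42773)*(-2090 + m) = (15764 - 42773)*(-2090 + 22889) = -27009*20799 = -561760191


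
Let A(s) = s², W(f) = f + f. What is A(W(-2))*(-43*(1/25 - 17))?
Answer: 291712/25 ≈ 11668.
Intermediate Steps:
W(f) = 2*f
A(W(-2))*(-43*(1/25 - 17)) = (2*(-2))²*(-43*(1/25 - 17)) = (-4)²*(-43*(1/25 - 17)) = 16*(-43*(-424/25)) = 16*(18232/25) = 291712/25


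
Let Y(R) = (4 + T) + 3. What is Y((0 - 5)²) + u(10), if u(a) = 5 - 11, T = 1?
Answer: 2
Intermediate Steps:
u(a) = -6
Y(R) = 8 (Y(R) = (4 + 1) + 3 = 5 + 3 = 8)
Y((0 - 5)²) + u(10) = 8 - 6 = 2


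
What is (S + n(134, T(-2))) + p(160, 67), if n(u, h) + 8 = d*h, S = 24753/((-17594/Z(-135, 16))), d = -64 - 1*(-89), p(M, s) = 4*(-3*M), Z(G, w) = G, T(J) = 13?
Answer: -24861527/17594 ≈ -1413.1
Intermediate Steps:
p(M, s) = -12*M
d = 25 (d = -64 + 89 = 25)
S = 3341655/17594 (S = 24753/((-17594/(-135))) = 24753/((-17594*(-1/135))) = 24753/(17594/135) = 24753*(135/17594) = 3341655/17594 ≈ 189.93)
n(u, h) = -8 + 25*h
(S + n(134, T(-2))) + p(160, 67) = (3341655/17594 + (-8 + 25*13)) - 12*160 = (3341655/17594 + (-8 + 325)) - 1920 = (3341655/17594 + 317) - 1920 = 8918953/17594 - 1920 = -24861527/17594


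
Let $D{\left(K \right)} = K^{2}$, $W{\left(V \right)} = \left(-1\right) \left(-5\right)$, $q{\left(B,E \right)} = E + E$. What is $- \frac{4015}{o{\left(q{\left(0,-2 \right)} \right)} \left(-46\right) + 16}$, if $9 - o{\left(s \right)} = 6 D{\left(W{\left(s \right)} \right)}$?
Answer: $- \frac{4015}{6502} \approx -0.6175$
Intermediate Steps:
$q{\left(B,E \right)} = 2 E$
$W{\left(V \right)} = 5$
$o{\left(s \right)} = -141$ ($o{\left(s \right)} = 9 - 6 \cdot 5^{2} = 9 - 6 \cdot 25 = 9 - 150 = -141$)
$- \frac{4015}{o{\left(q{\left(0,-2 \right)} \right)} \left(-46\right) + 16} = - \frac{4015}{\left(-141\right) \left(-46\right) + 16} = - \frac{4015}{6486 + 16} = - \frac{4015}{6502}$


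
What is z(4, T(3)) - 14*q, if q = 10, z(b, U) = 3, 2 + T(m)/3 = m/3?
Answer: -137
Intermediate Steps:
T(m) = -6 + m (T(m) = -6 + 3*(m/3) = -6 + m)
z(4, T(3)) - 14*q = 3 - 14*10 = 3 - 140 = -137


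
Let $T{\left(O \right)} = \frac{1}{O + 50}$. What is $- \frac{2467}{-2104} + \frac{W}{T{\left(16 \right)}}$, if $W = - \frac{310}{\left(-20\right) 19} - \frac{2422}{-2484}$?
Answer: $\frac{987768151}{8275032} \approx 119.37$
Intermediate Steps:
$T{\left(O \right)} = \frac{1}{50 + O}$
$W = \frac{21130}{11799}$ ($W = - \frac{310}{-380} - - \frac{1211}{1242} = \left(-310\right) \left(- \frac{1}{380}\right) + \frac{1211}{1242} = \frac{31}{38} + \frac{1211}{1242} = \frac{21130}{11799} \approx 1.7908$)
$- \frac{2467}{-2104} + \frac{W}{T{\left(16 \right)}} = - \frac{2467}{-2104} + \frac{21130}{11799 \frac{1}{50 + 16}} = \left(-2467\right) \left(- \frac{1}{2104}\right) + \frac{21130}{11799 \cdot \frac{1}{66}} = \frac{2467}{2104} + \frac{21130 \frac{1}{\frac{1}{66}}}{11799} = \frac{2467}{2104} + \frac{21130}{11799} \cdot 66 = \frac{2467}{2104} + \frac{464860}{3933} = \frac{987768151}{8275032}$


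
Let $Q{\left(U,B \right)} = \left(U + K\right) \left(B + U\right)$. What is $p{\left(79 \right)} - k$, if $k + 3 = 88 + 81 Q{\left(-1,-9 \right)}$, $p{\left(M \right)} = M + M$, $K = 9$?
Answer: $6553$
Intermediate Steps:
$p{\left(M \right)} = 2 M$
$Q{\left(U,B \right)} = \left(9 + U\right) \left(B + U\right)$ ($Q{\left(U,B \right)} = \left(U + 9\right) \left(B + U\right) = \left(9 + U\right) \left(B + U\right)$)
$k = -6395$ ($k = -3 + \left(88 + 81 \left(\left(-1\right)^{2} + 9 \left(-9\right) + 9 \left(-1\right) - -9\right)\right) = -3 + \left(88 + 81 \left(1 - 81 - 9 + 9\right)\right) = -3 + \left(88 + 81 \left(-80\right)\right) = -3 + \left(88 - 6480\right) = -3 - 6392 = -6395$)
$p{\left(79 \right)} - k = 2 \cdot 79 - -6395 = 158 + 6395 = 6553$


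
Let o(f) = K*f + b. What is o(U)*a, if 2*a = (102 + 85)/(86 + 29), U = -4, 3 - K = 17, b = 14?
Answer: 1309/23 ≈ 56.913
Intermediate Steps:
K = -14 (K = 3 - 1*17 = 3 - 17 = -14)
o(f) = 14 - 14*f (o(f) = -14*f + 14 = 14 - 14*f)
a = 187/230 (a = ((102 + 85)/(86 + 29))/2 = (187/115)/2 = (187*(1/115))/2 = (½)*(187/115) = 187/230 ≈ 0.81304)
o(U)*a = (14 - 14*(-4))*(187/230) = (14 + 56)*(187/230) = 70*(187/230) = 1309/23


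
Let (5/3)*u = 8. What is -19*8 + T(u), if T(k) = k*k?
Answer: -3224/25 ≈ -128.96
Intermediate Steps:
u = 24/5 (u = (⅗)*8 = 24/5 ≈ 4.8000)
T(k) = k²
-19*8 + T(u) = -19*8 + (24/5)² = -152 + 576/25 = -3224/25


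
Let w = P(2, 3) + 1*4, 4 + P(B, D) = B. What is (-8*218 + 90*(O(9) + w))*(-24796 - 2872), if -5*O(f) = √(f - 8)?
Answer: 43770776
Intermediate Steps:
O(f) = -√(-8 + f)/5 (O(f) = -√(f - 8)/5 = -√(-8 + f)/5)
P(B, D) = -4 + B
w = 2 (w = (-4 + 2) + 1*4 = -2 + 4 = 2)
(-8*218 + 90*(O(9) + w))*(-24796 - 2872) = (-8*218 + 90*(-√(-8 + 9)/5 + 2))*(-24796 - 2872) = (-1*1744 + 90*(-√1/5 + 2))*(-27668) = (-1744 + 90*(-⅕*1 + 2))*(-27668) = (-1744 + 90*(-⅕ + 2))*(-27668) = (-1744 + 90*(9/5))*(-27668) = (-1744 + 162)*(-27668) = -1582*(-27668) = 43770776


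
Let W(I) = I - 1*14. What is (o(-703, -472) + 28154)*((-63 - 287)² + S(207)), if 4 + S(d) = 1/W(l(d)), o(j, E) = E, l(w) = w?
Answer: 654450342178/193 ≈ 3.3909e+9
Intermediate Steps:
W(I) = -14 + I (W(I) = I - 14 = -14 + I)
S(d) = -4 + 1/(-14 + d)
(o(-703, -472) + 28154)*((-63 - 287)² + S(207)) = (-472 + 28154)*((-63 - 287)² + (57 - 4*207)/(-14 + 207)) = 27682*((-350)² + (57 - 828)/193) = 27682*(122500 + (1/193)*(-771)) = 27682*(122500 - 771/193) = 27682*(23641729/193) = 654450342178/193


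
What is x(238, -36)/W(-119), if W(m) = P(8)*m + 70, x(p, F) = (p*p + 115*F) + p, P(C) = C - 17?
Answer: 52742/1141 ≈ 46.224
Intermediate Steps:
P(C) = -17 + C
x(p, F) = p + p² + 115*F (x(p, F) = (p² + 115*F) + p = p + p² + 115*F)
W(m) = 70 - 9*m (W(m) = (-17 + 8)*m + 70 = -9*m + 70 = 70 - 9*m)
x(238, -36)/W(-119) = (238 + 238² + 115*(-36))/(70 - 9*(-119)) = (238 + 56644 - 4140)/(70 + 1071) = 52742/1141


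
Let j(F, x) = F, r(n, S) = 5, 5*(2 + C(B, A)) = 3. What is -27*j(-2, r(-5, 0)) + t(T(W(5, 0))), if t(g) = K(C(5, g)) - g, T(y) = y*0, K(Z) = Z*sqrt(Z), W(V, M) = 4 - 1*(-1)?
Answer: 54 - 7*I*sqrt(35)/25 ≈ 54.0 - 1.6565*I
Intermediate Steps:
C(B, A) = -7/5 (C(B, A) = -2 + (1/5)*3 = -2 + 3/5 = -7/5)
W(V, M) = 5 (W(V, M) = 4 + 1 = 5)
K(Z) = Z**(3/2)
T(y) = 0
t(g) = -g - 7*I*sqrt(35)/25 (t(g) = (-7/5)**(3/2) - g = -7*I*sqrt(35)/25 - g = -g - 7*I*sqrt(35)/25)
-27*j(-2, r(-5, 0)) + t(T(W(5, 0))) = -27*(-2) + (-1*0 - 7*I*sqrt(35)/25) = 54 + (0 - 7*I*sqrt(35)/25) = 54 - 7*I*sqrt(35)/25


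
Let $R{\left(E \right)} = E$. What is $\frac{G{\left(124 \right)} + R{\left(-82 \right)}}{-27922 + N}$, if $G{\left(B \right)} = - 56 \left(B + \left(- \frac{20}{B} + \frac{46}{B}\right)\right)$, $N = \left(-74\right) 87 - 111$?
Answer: $\frac{218170}{1068601} \approx 0.20416$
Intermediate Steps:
$N = -6549$ ($N = -6438 - 111 = -6549$)
$G{\left(B \right)} = - \frac{1456}{B} - 56 B$ ($G{\left(B \right)} = - 56 \left(B + \frac{26}{B}\right) = - \frac{1456}{B} - 56 B$)
$\frac{G{\left(124 \right)} + R{\left(-82 \right)}}{-27922 + N} = \frac{\left(- \frac{1456}{124} - 6944\right) - 82}{-27922 - 6549} = \frac{\left(\left(-1456\right) \frac{1}{124} - 6944\right) - 82}{-34471} = \left(\left(- \frac{364}{31} - 6944\right) - 82\right) \left(- \frac{1}{34471}\right) = \left(- \frac{215628}{31} - 82\right) \left(- \frac{1}{34471}\right) = \left(- \frac{218170}{31}\right) \left(- \frac{1}{34471}\right) = \frac{218170}{1068601}$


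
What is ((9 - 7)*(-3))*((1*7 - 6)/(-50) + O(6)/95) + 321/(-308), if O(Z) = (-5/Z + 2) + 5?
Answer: -191899/146300 ≈ -1.3117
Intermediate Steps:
O(Z) = 7 - 5/Z (O(Z) = (2 - 5/Z) + 5 = 7 - 5/Z)
((9 - 7)*(-3))*((1*7 - 6)/(-50) + O(6)/95) + 321/(-308) = ((9 - 7)*(-3))*((1*7 - 6)/(-50) + (7 - 5/6)/95) + 321/(-308) = (2*(-3))*((7 - 6)*(-1/50) + (7 - 5*1/6)*(1/95)) + 321*(-1/308) = -6*(1*(-1/50) + (7 - 5/6)*(1/95)) - 321/308 = -6*(-1/50 + (37/6)*(1/95)) - 321/308 = -6*(-1/50 + 37/570) - 321/308 = -6*64/1425 - 321/308 = -128/475 - 321/308 = -191899/146300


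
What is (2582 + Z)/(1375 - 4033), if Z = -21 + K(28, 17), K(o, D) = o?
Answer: -863/886 ≈ -0.97404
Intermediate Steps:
Z = 7 (Z = -21 + 28 = 7)
(2582 + Z)/(1375 - 4033) = (2582 + 7)/(1375 - 4033) = 2589/(-2658) = 2589*(-1/2658) = -863/886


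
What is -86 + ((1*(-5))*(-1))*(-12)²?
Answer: 634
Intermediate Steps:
-86 + ((1*(-5))*(-1))*(-12)² = -86 - 5*(-1)*144 = -86 + 5*144 = -86 + 720 = 634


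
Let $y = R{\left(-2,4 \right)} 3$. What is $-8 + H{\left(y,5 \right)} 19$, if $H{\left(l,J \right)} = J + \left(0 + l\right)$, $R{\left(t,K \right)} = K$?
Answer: $315$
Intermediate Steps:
$y = 12$ ($y = 4 \cdot 3 = 12$)
$H{\left(l,J \right)} = J + l$
$-8 + H{\left(y,5 \right)} 19 = -8 + \left(5 + 12\right) 19 = -8 + 17 \cdot 19 = -8 + 323 = 315$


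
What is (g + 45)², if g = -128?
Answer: 6889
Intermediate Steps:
(g + 45)² = (-128 + 45)² = (-83)² = 6889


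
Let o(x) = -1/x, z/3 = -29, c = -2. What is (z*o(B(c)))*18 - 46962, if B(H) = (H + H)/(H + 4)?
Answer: -47745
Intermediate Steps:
z = -87 (z = 3*(-29) = -87)
B(H) = 2*H/(4 + H) (B(H) = (2*H)/(4 + H) = 2*H/(4 + H))
(z*o(B(c)))*18 - 46962 = -(-87)/(2*(-2)/(4 - 2))*18 - 46962 = -(-87)/(2*(-2)/2)*18 - 46962 = -(-87)/(2*(-2)*(½))*18 - 46962 = -(-87)/(-2)*18 - 46962 = -(-87)*(-1)/2*18 - 46962 = -87*½*18 - 46962 = -87/2*18 - 46962 = -783 - 46962 = -47745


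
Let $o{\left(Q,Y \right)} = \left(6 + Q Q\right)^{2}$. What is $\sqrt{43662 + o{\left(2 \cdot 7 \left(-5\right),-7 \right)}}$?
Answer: $\sqrt{24112498} \approx 4910.4$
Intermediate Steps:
$o{\left(Q,Y \right)} = \left(6 + Q^{2}\right)^{2}$
$\sqrt{43662 + o{\left(2 \cdot 7 \left(-5\right),-7 \right)}} = \sqrt{43662 + \left(6 + \left(2 \cdot 7 \left(-5\right)\right)^{2}\right)^{2}} = \sqrt{43662 + \left(6 + \left(14 \left(-5\right)\right)^{2}\right)^{2}} = \sqrt{43662 + \left(6 + \left(-70\right)^{2}\right)^{2}} = \sqrt{43662 + \left(6 + 4900\right)^{2}} = \sqrt{43662 + 4906^{2}} = \sqrt{43662 + 24068836} = \sqrt{24112498}$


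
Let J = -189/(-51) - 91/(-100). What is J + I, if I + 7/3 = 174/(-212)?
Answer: 395123/270300 ≈ 1.4618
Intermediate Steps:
I = -1003/318 (I = -7/3 + 174/(-212) = -7/3 + 174*(-1/212) = -7/3 - 87/106 = -1003/318 ≈ -3.1541)
J = 7847/1700 (J = -189*(-1/51) - 91*(-1/100) = 63/17 + 91/100 = 7847/1700 ≈ 4.6159)
J + I = 7847/1700 - 1003/318 = 395123/270300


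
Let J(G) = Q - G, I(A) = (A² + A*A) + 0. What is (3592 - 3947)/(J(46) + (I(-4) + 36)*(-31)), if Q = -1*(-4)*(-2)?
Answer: 355/2162 ≈ 0.16420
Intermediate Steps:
I(A) = 2*A² (I(A) = (A² + A²) + 0 = 2*A² + 0 = 2*A²)
Q = -8 (Q = 4*(-2) = -8)
J(G) = -8 - G
(3592 - 3947)/(J(46) + (I(-4) + 36)*(-31)) = (3592 - 3947)/((-8 - 1*46) + (2*(-4)² + 36)*(-31)) = -355/((-8 - 46) + (2*16 + 36)*(-31)) = -355/(-54 + (32 + 36)*(-31)) = -355/(-54 + 68*(-31)) = -355/(-54 - 2108) = -355/(-2162) = -355*(-1/2162) = 355/2162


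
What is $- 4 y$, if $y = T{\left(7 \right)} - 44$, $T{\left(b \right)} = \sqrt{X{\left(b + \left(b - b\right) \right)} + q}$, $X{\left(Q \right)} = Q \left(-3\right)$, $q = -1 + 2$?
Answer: $176 - 8 i \sqrt{5} \approx 176.0 - 17.889 i$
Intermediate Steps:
$q = 1$
$X{\left(Q \right)} = - 3 Q$
$T{\left(b \right)} = \sqrt{1 - 3 b}$ ($T{\left(b \right)} = \sqrt{- 3 \left(b + \left(b - b\right)\right) + 1} = \sqrt{- 3 \left(b + 0\right) + 1} = \sqrt{- 3 b + 1} = \sqrt{1 - 3 b}$)
$y = -44 + 2 i \sqrt{5}$ ($y = \sqrt{1 - 21} - 44 = \sqrt{-20} - 44 = 2 i \sqrt{5} - 44 = -44 + 2 i \sqrt{5} \approx -44.0 + 4.4721 i$)
$- 4 y = - 4 \left(-44 + 2 i \sqrt{5}\right) = 176 - 8 i \sqrt{5}$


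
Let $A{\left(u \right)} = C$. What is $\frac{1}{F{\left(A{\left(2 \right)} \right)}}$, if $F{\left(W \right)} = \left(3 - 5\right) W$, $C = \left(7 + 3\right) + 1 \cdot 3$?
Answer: $- \frac{1}{26} \approx -0.038462$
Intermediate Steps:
$C = 13$ ($C = 10 + 3 = 13$)
$A{\left(u \right)} = 13$
$F{\left(W \right)} = - 2 W$
$\frac{1}{F{\left(A{\left(2 \right)} \right)}} = \frac{1}{\left(-2\right) 13} = \frac{1}{-26} = - \frac{1}{26}$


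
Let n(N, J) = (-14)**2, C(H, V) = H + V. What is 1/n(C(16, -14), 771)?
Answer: 1/196 ≈ 0.0051020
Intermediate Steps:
n(N, J) = 196
1/n(C(16, -14), 771) = 1/196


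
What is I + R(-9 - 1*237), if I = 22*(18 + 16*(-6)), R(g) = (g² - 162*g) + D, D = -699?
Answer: 97953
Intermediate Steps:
R(g) = -699 + g² - 162*g (R(g) = (g² - 162*g) - 699 = -699 + g² - 162*g)
I = -1716 (I = 22*(18 - 96) = 22*(-78) = -1716)
I + R(-9 - 1*237) = -1716 + (-699 + (-9 - 1*237)² - 162*(-9 - 1*237)) = -1716 + (-699 + (-9 - 237)² - 162*(-9 - 237)) = -1716 + (-699 + (-246)² - 162*(-246)) = -1716 + (-699 + 60516 + 39852) = -1716 + 99669 = 97953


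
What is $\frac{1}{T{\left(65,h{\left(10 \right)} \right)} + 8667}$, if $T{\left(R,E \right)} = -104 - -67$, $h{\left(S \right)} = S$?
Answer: $\frac{1}{8630} \approx 0.00011587$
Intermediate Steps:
$T{\left(R,E \right)} = -37$ ($T{\left(R,E \right)} = -104 + 67 = -37$)
$\frac{1}{T{\left(65,h{\left(10 \right)} \right)} + 8667} = \frac{1}{-37 + 8667} = \frac{1}{8630}$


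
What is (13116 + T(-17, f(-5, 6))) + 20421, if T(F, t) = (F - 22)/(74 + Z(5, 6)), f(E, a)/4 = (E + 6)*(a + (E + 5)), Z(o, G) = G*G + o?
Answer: 3856716/115 ≈ 33537.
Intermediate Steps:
Z(o, G) = o + G**2 (Z(o, G) = G**2 + o = o + G**2)
f(E, a) = 4*(6 + E)*(5 + E + a) (f(E, a) = 4*((E + 6)*(a + (E + 5))) = 4*((6 + E)*(a + (5 + E))) = 4*((6 + E)*(5 + E + a)) = 4*(6 + E)*(5 + E + a))
T(F, t) = -22/115 + F/115 (T(F, t) = (F - 22)/(74 + (5 + 6**2)) = (-22 + F)/(74 + (5 + 36)) = (-22 + F)/(74 + 41) = (-22 + F)/115 = (-22 + F)*(1/115) = -22/115 + F/115)
(13116 + T(-17, f(-5, 6))) + 20421 = (13116 + (-22/115 + (1/115)*(-17))) + 20421 = (13116 + (-22/115 - 17/115)) + 20421 = (13116 - 39/115) + 20421 = 1508301/115 + 20421 = 3856716/115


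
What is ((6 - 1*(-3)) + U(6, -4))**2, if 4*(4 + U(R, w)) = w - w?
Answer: 25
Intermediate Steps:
U(R, w) = -4 (U(R, w) = -4 + (w - w)/4 = -4 + (1/4)*0 = -4 + 0 = -4)
((6 - 1*(-3)) + U(6, -4))**2 = ((6 - 1*(-3)) - 4)**2 = ((6 + 3) - 4)**2 = (9 - 4)**2 = 5**2 = 25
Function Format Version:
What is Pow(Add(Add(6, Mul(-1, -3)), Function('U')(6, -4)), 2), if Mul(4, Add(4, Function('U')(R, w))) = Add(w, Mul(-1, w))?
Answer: 25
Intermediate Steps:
Function('U')(R, w) = -4 (Function('U')(R, w) = Add(-4, Mul(Rational(1, 4), Add(w, Mul(-1, w)))) = Add(-4, Mul(Rational(1, 4), 0)) = Add(-4, 0) = -4)
Pow(Add(Add(6, Mul(-1, -3)), Function('U')(6, -4)), 2) = Pow(Add(Add(6, Mul(-1, -3)), -4), 2) = Pow(Add(Add(6, 3), -4), 2) = Pow(Add(9, -4), 2) = Pow(5, 2) = 25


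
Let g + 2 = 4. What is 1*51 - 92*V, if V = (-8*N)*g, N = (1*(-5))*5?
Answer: -36749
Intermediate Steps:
g = 2 (g = -2 + 4 = 2)
N = -25 (N = -5*5 = -25)
V = 400 (V = -8*(-25)*2 = 200*2 = 400)
1*51 - 92*V = 1*51 - 92*400 = 51 - 36800 = -36749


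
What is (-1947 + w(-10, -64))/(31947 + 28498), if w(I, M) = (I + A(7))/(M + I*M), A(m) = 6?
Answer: -280369/8704080 ≈ -0.032211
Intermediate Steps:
w(I, M) = (6 + I)/(M + I*M) (w(I, M) = (I + 6)/(M + I*M) = (6 + I)/(M + I*M))
(-1947 + w(-10, -64))/(31947 + 28498) = (-1947 + (6 - 10)/((-64)*(1 - 10)))/(31947 + 28498) = (-1947 - 1/64*(-4)/(-9))/60445 = (-1947 - 1/64*(-⅑)*(-4))*(1/60445) = (-1947 - 1/144)*(1/60445) = -280369/144*1/60445 = -280369/8704080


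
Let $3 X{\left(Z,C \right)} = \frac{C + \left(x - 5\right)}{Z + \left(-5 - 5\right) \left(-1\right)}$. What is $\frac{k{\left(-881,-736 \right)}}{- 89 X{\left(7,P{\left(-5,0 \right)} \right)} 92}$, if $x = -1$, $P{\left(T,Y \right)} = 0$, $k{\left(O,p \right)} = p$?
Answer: $- \frac{68}{89} \approx -0.76404$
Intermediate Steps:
$X{\left(Z,C \right)} = \frac{-6 + C}{3 \left(10 + Z\right)}$ ($X{\left(Z,C \right)} = \frac{\left(C - 6\right) \frac{1}{Z + \left(-5 - 5\right) \left(-1\right)}}{3} = \frac{\left(C - 6\right) \frac{1}{Z - -10}}{3} = \frac{\left(C - 6\right) \frac{1}{Z + 10}}{3} = \frac{\left(-6 + C\right) \frac{1}{10 + Z}}{3} = \frac{\frac{1}{10 + Z} \left(-6 + C\right)}{3} = \frac{-6 + C}{3 \left(10 + Z\right)}$)
$\frac{k{\left(-881,-736 \right)}}{- 89 X{\left(7,P{\left(-5,0 \right)} \right)} 92} = - \frac{736}{- 89 \frac{-6 + 0}{3 \left(10 + 7\right)} 92} = - \frac{736}{- 89 \cdot \frac{1}{3} \cdot \frac{1}{17} \left(-6\right) 92} = - \frac{736}{\left(-89\right) \left(- \frac{2}{17}\right) 92} = - \frac{736}{\frac{178}{17} \cdot 92} = - \frac{736}{\frac{16376}{17}} = \left(-736\right) \frac{17}{16376} = - \frac{68}{89}$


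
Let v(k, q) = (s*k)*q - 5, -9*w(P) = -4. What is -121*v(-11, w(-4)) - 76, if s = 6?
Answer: 12235/3 ≈ 4078.3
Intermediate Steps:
w(P) = 4/9 (w(P) = -1/9*(-4) = 4/9)
v(k, q) = -5 + 6*k*q (v(k, q) = (6*k)*q - 5 = 6*k*q - 5 = -5 + 6*k*q)
-121*v(-11, w(-4)) - 76 = -121*(-5 + 6*(-11)*(4/9)) - 76 = -121*(-5 - 88/3) - 76 = -121*(-103/3) - 76 = 12463/3 - 76 = 12235/3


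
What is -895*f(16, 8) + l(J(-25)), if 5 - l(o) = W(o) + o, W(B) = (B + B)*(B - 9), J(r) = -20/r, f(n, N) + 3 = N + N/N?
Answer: -133817/25 ≈ -5352.7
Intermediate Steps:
f(n, N) = -2 + N (f(n, N) = -3 + (N + N/N) = -3 + (N + 1) = -3 + (1 + N) = -2 + N)
W(B) = 2*B*(-9 + B) (W(B) = (2*B)*(-9 + B) = 2*B*(-9 + B))
l(o) = 5 - o - 2*o*(-9 + o) (l(o) = 5 - (2*o*(-9 + o) + o) = 5 - (o + 2*o*(-9 + o)) = 5 + (-o - 2*o*(-9 + o)) = 5 - o - 2*o*(-9 + o))
-895*f(16, 8) + l(J(-25)) = -895*(-2 + 8) + (5 - (-20)/(-25) - 2*(-20/(-25))*(-9 - 20/(-25))) = -895*6 + (5 - (-20)*(-1)/25 - 2*(-20*(-1/25))*(-9 - 20*(-1/25))) = -5370 + (5 - 1*⅘ - 2*⅘*(-9 + ⅘)) = -5370 + (5 - ⅘ - 2*⅘*(-41/5)) = -5370 + (5 - ⅘ + 328/25) = -5370 + 433/25 = -133817/25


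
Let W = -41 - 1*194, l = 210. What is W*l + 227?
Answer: -49123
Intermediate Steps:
W = -235 (W = -41 - 194 = -235)
W*l + 227 = -235*210 + 227 = -49350 + 227 = -49123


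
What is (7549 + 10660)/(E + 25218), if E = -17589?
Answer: 18209/7629 ≈ 2.3868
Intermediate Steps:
(7549 + 10660)/(E + 25218) = (7549 + 10660)/(-17589 + 25218) = 18209/7629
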